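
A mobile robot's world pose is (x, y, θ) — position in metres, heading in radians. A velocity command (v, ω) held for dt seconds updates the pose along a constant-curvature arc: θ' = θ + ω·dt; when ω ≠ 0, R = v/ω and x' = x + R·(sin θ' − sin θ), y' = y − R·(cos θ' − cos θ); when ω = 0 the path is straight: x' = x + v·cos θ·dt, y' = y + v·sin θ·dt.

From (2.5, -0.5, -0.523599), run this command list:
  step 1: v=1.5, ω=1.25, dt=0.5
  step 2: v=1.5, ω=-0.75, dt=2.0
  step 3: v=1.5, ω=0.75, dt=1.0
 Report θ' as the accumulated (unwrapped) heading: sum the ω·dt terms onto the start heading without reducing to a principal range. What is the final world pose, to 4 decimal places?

(6.1566, -3.5528, -0.6486)

step 1: θ'=0.1014 (R=1.2000) → pose (3.2215, -0.6546, 0.1014)
step 2: θ'=-1.3986 (R=-2.0000) → pose (5.3943, -2.3016, -1.3986)
step 3: θ'=-0.6486 (R=2.0000) → pose (6.1566, -3.5528, -0.6486)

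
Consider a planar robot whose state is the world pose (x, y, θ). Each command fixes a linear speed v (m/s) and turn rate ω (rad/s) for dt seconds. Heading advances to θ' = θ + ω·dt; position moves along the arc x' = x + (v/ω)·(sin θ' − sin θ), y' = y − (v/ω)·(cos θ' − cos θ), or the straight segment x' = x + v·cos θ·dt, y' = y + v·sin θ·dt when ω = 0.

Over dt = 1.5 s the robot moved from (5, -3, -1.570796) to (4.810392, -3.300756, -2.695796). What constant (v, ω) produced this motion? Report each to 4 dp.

v = 0.2500, ω = -0.7500

Δθ = -2.695796 − -1.570796 = -1.125000
ω = Δθ/dt = -1.125000/1.5 = -0.7500
R = −Δy/(cos θ' − cos θ) = -0.3333
v = R·ω = -0.3333·-0.7500 = 0.2500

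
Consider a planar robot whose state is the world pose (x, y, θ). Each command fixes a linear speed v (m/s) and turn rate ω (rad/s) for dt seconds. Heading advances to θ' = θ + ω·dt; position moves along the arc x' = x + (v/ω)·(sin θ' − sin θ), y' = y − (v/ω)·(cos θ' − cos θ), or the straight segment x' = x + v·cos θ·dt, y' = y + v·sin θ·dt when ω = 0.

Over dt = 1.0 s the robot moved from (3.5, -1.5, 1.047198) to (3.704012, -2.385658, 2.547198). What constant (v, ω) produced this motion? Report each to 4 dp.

v = -1.0000, ω = 1.5000

Δθ = 2.547198 − 1.047198 = 1.500000
ω = Δθ/dt = 1.500000/1.0 = 1.5000
R = −Δy/(cos θ' − cos θ) = -0.6667
v = R·ω = -0.6667·1.5000 = -1.0000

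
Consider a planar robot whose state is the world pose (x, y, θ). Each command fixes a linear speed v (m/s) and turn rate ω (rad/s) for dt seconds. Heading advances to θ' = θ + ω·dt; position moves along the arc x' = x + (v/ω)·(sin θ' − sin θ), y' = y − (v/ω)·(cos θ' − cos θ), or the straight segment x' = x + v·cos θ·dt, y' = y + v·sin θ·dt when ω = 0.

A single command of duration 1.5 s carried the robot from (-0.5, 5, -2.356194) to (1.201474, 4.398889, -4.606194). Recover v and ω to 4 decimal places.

Δθ = -4.606194 − -2.356194 = -2.250000
ω = Δθ/dt = -2.250000/1.5 = -1.5000
R = Δx/(sin θ' − sin θ) = 1.0000
v = R·ω = 1.0000·-1.5000 = -1.5000

v = -1.5000, ω = -1.5000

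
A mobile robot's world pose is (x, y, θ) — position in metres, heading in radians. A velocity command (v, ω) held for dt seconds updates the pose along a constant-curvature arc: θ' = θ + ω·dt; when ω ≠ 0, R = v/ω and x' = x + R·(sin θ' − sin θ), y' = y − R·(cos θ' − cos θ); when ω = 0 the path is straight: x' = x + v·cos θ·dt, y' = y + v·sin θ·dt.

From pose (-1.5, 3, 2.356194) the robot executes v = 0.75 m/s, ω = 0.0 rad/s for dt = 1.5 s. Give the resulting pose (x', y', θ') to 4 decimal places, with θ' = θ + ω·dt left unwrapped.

θ' = 2.3562 + 0.0·1.5 = 2.3562
ω = 0 → straight: x' = -1.5 + 0.75·cos(2.3562)·1.5 = -2.2955
y' = 3 + 0.75·sin(2.3562)·1.5 = 3.7955

(-2.2955, 3.7955, 2.3562)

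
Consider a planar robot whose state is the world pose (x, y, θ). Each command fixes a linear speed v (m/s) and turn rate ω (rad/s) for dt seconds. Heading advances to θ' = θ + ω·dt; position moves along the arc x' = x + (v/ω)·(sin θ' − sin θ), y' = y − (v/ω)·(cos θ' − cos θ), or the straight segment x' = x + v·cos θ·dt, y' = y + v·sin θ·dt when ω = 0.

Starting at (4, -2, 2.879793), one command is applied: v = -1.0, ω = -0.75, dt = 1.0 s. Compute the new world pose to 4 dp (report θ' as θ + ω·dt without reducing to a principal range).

θ' = 2.8798 + -0.75·1.0 = 2.1298
R = v/ω = -1.0/-0.75 = 1.3333
x' = 4 + 1.3333·(sin 2.1298 − sin 2.8798) = 4.7853
y' = -2 − 1.3333·(cos 2.1298 − cos 2.8798) = -2.5808

(4.7853, -2.5808, 2.1298)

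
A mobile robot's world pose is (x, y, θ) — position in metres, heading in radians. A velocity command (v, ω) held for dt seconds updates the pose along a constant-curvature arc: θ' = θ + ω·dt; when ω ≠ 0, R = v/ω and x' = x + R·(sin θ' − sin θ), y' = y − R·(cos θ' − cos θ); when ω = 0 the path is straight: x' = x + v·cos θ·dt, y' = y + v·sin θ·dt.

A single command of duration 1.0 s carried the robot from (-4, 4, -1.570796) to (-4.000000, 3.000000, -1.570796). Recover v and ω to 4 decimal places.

Δθ = -1.570796 − -1.570796 = 0.000000
ω = Δθ/dt = 0.000000/1.0 = 0.0000
ω = 0 → v = (Δx·cos θ + Δy·sin θ)/dt = 1.0000

v = 1.0000, ω = 0.0000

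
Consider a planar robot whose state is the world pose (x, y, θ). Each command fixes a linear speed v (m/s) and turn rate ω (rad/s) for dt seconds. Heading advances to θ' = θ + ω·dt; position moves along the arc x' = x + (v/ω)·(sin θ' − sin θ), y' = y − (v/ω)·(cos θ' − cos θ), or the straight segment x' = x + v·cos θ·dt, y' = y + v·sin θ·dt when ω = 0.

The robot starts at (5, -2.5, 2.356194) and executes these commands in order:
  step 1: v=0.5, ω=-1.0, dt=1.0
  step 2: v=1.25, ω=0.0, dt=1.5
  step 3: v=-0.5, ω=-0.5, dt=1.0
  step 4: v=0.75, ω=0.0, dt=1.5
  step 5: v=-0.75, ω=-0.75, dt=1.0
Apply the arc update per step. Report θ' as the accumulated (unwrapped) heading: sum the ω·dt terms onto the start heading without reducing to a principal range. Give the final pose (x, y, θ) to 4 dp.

step 1: θ'=1.3562 (R=-0.5000) → pose (4.8650, -2.0400, 1.3562)
step 2: θ'=1.3562 (straight) → pose (5.2643, -0.2080, 1.3562)
step 3: θ'=0.8562 (R=1.0000) → pose (5.0426, -0.6503, 0.8562)
step 4: θ'=0.8562 (straight) → pose (5.7798, 0.1994, 0.8562)
step 5: θ'=0.1062 (R=1.0000) → pose (5.1305, -0.1396, 0.1062)

(5.1305, -0.1396, 0.1062)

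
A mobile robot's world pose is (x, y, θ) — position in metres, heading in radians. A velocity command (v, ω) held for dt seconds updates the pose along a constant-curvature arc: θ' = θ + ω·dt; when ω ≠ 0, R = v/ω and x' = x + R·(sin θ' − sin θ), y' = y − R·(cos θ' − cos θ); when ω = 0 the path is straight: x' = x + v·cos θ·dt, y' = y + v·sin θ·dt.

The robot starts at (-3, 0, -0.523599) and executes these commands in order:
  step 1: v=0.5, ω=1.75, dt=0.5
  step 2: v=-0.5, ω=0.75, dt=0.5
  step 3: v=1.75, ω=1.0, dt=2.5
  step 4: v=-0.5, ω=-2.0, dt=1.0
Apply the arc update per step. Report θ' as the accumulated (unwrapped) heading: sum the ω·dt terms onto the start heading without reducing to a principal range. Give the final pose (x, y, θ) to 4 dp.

step 1: θ'=0.3514 (R=0.2857) → pose (-2.7588, -0.0208, 0.3514)
step 2: θ'=0.7264 (R=-0.6667) → pose (-2.9721, -0.1484, 0.7264)
step 3: θ'=3.2264 (R=1.7500) → pose (-4.2827, 2.9036, 3.2264)
step 4: θ'=1.2264 (R=0.2500) → pose (-4.0262, 2.5701, 1.2264)

(-4.0262, 2.5701, 1.2264)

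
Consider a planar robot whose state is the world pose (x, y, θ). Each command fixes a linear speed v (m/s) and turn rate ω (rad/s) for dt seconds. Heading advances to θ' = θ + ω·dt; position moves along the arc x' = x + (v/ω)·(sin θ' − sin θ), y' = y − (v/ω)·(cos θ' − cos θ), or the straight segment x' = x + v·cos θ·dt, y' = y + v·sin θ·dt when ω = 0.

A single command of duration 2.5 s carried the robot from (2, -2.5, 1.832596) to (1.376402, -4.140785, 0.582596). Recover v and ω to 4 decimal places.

v = -0.7500, ω = -0.5000

Δθ = 0.582596 − 1.832596 = -1.250000
ω = Δθ/dt = -1.250000/2.5 = -0.5000
R = −Δy/(cos θ' − cos θ) = 1.5000
v = R·ω = 1.5000·-0.5000 = -0.7500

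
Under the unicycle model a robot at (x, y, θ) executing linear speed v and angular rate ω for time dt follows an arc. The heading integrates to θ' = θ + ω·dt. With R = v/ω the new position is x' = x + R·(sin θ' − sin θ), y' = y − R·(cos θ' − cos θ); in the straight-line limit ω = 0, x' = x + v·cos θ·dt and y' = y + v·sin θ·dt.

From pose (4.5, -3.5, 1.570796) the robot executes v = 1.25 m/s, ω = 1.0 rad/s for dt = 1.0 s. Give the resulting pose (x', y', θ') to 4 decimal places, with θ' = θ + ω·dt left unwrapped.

(3.9254, -2.4482, 2.5708)

θ' = 1.5708 + 1.0·1.0 = 2.5708
R = v/ω = 1.25/1.0 = 1.2500
x' = 4.5 + 1.2500·(sin 2.5708 − sin 1.5708) = 3.9254
y' = -3.5 − 1.2500·(cos 2.5708 − cos 1.5708) = -2.4482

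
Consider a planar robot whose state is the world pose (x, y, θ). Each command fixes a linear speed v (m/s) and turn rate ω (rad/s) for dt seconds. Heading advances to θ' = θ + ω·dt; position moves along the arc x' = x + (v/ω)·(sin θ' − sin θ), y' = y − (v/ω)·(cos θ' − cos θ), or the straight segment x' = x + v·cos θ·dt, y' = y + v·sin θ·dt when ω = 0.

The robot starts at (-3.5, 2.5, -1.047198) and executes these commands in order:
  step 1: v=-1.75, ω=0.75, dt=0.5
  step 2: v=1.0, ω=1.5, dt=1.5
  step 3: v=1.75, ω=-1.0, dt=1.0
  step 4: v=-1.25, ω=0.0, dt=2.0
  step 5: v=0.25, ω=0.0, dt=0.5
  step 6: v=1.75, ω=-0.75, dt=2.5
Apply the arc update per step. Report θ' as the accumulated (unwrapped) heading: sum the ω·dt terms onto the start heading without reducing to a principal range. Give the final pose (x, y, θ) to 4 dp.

(-0.6603, 2.5423, -1.2972)

step 1: θ'=-0.6722 (R=-2.3333) → pose (-4.0677, 3.1591, -0.6722)
step 2: θ'=1.5778 (R=0.6667) → pose (-2.9860, 3.6854, 1.5778)
step 3: θ'=0.5778 (R=-1.7500) → pose (-2.1918, 5.1635, 0.5778)
step 4: θ'=0.5778 (straight) → pose (-4.2860, 3.7981, 0.5778)
step 5: θ'=0.5778 (straight) → pose (-4.1813, 3.8664, 0.5778)
step 6: θ'=-1.2972 (R=-2.3333) → pose (-0.6603, 2.5423, -1.2972)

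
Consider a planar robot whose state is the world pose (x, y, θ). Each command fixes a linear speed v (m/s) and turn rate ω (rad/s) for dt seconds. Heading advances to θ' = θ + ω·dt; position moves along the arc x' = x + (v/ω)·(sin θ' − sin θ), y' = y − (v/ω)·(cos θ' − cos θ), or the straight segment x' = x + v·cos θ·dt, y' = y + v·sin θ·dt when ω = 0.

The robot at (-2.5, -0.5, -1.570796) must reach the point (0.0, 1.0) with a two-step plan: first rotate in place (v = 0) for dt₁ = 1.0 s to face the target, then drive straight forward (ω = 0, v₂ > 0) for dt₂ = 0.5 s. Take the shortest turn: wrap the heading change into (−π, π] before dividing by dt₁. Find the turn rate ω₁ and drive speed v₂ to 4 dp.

heading to target = atan2(1−-0.5, 0−-2.5) = 0.5404
Δθ = wrap(0.5404 − -1.5708) = 2.1112; ω₁ = Δθ/dt₁ = 2.1112
distance = √((0−-2.5)² + (1−-0.5)²) = 2.9155; v₂ = distance/dt₂ = 5.8310

ω₁ = 2.1112, v₂ = 5.8310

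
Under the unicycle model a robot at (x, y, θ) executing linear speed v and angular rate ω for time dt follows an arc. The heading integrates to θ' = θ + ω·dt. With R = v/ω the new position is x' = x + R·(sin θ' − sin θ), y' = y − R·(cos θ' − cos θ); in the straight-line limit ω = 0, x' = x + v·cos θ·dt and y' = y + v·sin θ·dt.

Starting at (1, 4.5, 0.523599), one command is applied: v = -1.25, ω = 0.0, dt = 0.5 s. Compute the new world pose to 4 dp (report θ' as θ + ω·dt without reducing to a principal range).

(0.4587, 4.1875, 0.5236)

θ' = 0.5236 + 0.0·0.5 = 0.5236
ω = 0 → straight: x' = 1 + -1.25·cos(0.5236)·0.5 = 0.4587
y' = 4.5 + -1.25·sin(0.5236)·0.5 = 4.1875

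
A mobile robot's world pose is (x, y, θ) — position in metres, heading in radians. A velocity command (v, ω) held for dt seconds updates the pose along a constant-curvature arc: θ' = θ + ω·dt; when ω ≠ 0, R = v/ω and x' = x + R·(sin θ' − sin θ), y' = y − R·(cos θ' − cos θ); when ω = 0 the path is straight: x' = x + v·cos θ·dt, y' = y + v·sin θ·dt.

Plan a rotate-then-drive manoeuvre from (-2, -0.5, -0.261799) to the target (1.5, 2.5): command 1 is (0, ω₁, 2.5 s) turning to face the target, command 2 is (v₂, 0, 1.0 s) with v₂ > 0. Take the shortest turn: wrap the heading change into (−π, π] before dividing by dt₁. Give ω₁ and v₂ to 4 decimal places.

heading to target = atan2(2.5−-0.5, 1.5−-2) = 0.7086
Δθ = wrap(0.7086 − -0.2618) = 0.9704; ω₁ = Δθ/dt₁ = 0.3882
distance = √((1.5−-2)² + (2.5−-0.5)²) = 4.6098; v₂ = distance/dt₂ = 4.6098

ω₁ = 0.3882, v₂ = 4.6098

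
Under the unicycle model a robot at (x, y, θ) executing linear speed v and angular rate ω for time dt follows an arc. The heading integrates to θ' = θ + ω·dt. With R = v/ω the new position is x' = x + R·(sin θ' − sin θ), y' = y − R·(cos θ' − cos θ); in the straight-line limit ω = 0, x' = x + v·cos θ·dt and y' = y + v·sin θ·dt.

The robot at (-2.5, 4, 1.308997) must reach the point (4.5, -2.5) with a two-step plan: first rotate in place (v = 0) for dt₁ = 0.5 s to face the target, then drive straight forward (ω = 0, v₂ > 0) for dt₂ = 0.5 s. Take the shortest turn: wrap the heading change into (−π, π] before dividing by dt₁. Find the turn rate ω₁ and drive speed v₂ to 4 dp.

ω₁ = -4.1148, v₂ = 19.1050

heading to target = atan2(-2.5−4, 4.5−-2.5) = -0.7484
Δθ = wrap(-0.7484 − 1.3090) = -2.0574; ω₁ = Δθ/dt₁ = -4.1148
distance = √((4.5−-2.5)² + (-2.5−4)²) = 9.5525; v₂ = distance/dt₂ = 19.1050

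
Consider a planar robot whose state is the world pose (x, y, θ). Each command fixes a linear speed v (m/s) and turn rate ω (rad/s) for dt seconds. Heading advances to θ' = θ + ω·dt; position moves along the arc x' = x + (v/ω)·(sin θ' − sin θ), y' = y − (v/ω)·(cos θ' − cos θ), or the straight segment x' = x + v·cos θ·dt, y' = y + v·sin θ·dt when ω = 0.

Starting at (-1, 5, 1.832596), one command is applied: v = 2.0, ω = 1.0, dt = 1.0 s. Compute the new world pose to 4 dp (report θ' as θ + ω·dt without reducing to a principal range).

(-2.3236, 6.3876, 2.8326)

θ' = 1.8326 + 1.0·1.0 = 2.8326
R = v/ω = 2.0/1.0 = 2.0000
x' = -1 + 2.0000·(sin 2.8326 − sin 1.8326) = -2.3236
y' = 5 − 2.0000·(cos 2.8326 − cos 1.8326) = 6.3876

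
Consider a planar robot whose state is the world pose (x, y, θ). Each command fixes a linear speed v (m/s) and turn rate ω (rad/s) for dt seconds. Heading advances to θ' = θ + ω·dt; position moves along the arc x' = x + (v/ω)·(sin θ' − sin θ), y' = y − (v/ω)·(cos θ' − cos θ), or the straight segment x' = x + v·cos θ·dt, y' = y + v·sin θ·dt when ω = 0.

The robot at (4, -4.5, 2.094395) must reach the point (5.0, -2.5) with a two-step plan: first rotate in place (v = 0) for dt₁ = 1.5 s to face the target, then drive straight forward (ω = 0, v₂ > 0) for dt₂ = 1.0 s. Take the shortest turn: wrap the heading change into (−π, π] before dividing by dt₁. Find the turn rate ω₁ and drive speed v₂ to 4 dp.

heading to target = atan2(-2.5−-4.5, 5−4) = 1.1071
Δθ = wrap(1.1071 − 2.0944) = -0.9872; ω₁ = Δθ/dt₁ = -0.6582
distance = √((5−4)² + (-2.5−-4.5)²) = 2.2361; v₂ = distance/dt₂ = 2.2361

ω₁ = -0.6582, v₂ = 2.2361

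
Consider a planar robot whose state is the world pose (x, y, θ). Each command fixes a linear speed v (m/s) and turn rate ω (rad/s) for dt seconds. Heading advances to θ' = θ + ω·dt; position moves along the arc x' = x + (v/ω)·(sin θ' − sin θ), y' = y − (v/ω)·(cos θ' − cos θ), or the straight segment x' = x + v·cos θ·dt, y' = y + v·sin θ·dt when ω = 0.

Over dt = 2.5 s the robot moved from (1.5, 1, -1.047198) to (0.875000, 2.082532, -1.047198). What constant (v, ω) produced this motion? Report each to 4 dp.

Δθ = -1.047198 − -1.047198 = 0.000000
ω = Δθ/dt = 0.000000/2.5 = 0.0000
ω = 0 → v = (Δx·cos θ + Δy·sin θ)/dt = -0.5000

v = -0.5000, ω = 0.0000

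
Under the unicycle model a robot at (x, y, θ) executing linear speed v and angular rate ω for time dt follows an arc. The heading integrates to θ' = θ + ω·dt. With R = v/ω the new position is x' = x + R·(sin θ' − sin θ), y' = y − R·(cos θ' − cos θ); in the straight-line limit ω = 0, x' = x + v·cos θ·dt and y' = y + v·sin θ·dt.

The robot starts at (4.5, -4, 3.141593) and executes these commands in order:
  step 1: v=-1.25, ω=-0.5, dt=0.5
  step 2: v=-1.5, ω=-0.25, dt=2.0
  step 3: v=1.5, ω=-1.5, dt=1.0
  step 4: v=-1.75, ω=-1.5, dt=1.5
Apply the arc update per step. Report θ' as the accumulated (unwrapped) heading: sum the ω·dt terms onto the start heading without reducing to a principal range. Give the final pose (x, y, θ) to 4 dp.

(5.5793, -3.6543, -1.3584)

step 1: θ'=2.8916 (R=2.5000) → pose (5.1185, -4.0777, 2.8916)
step 2: θ'=2.3916 (R=6.0000) → pose (7.7239, -5.5011, 2.3916)
step 3: θ'=0.8916 (R=-1.0000) → pose (7.6275, -4.1412, 0.8916)
step 4: θ'=-1.3584 (R=1.1667) → pose (5.5793, -3.6543, -1.3584)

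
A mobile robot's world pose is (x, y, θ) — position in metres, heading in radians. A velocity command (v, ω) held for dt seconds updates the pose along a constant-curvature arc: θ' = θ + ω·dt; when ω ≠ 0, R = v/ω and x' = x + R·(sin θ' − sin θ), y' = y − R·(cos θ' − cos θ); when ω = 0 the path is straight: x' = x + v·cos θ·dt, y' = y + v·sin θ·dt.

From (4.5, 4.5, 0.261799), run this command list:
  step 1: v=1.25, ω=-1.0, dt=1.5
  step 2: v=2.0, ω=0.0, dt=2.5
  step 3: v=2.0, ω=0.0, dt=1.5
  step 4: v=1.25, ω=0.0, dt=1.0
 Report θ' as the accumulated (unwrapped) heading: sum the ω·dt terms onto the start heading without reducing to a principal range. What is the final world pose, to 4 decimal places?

step 1: θ'=-1.2382 (R=-1.2500) → pose (6.0050, 3.7007, -1.2382)
step 2: θ'=-1.2382 (straight) → pose (7.6375, -1.0253, -1.2382)
step 3: θ'=-1.2382 (straight) → pose (8.6170, -3.8609, -1.2382)
step 4: θ'=-1.2382 (straight) → pose (9.0251, -5.0424, -1.2382)

(9.0251, -5.0424, -1.2382)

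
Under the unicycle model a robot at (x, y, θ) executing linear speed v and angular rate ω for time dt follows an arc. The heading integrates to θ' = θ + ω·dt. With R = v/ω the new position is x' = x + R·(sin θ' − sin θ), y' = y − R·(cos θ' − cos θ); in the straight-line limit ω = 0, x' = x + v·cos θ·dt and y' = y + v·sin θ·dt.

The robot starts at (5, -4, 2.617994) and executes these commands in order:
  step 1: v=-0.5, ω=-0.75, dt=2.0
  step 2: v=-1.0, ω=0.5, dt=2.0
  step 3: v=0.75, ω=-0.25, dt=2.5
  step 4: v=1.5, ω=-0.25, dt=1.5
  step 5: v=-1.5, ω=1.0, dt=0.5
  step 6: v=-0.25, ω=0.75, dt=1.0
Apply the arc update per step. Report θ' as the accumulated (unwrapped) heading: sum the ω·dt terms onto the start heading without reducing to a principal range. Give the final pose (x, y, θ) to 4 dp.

(5.4647, -3.7817, 2.3680)

step 1: θ'=1.1180 (R=0.6667) → pose (5.2661, -4.8690, 1.1180)
step 2: θ'=2.1180 (R=-2.0000) → pose (5.3566, -6.7846, 2.1180)
step 3: θ'=1.4930 (R=-3.0000) → pose (4.9277, -4.9905, 1.4930)
step 4: θ'=1.1180 (R=-6.0000) → pose (5.5142, -2.8319, 1.1180)
step 5: θ'=1.6180 (R=-1.5000) → pose (5.3647, -3.5589, 1.6180)
step 6: θ'=2.3680 (R=-0.3333) → pose (5.4647, -3.7817, 2.3680)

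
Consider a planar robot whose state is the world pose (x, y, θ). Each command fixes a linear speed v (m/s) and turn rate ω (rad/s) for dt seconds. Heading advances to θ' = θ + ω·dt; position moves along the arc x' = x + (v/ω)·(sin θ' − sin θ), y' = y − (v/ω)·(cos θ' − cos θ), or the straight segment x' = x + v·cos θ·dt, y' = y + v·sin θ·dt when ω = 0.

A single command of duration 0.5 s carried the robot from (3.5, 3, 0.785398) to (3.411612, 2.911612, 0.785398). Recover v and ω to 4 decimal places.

Δθ = 0.785398 − 0.785398 = 0.000000
ω = Δθ/dt = 0.000000/0.5 = 0.0000
ω = 0 → v = (Δx·cos θ + Δy·sin θ)/dt = -0.2500

v = -0.2500, ω = 0.0000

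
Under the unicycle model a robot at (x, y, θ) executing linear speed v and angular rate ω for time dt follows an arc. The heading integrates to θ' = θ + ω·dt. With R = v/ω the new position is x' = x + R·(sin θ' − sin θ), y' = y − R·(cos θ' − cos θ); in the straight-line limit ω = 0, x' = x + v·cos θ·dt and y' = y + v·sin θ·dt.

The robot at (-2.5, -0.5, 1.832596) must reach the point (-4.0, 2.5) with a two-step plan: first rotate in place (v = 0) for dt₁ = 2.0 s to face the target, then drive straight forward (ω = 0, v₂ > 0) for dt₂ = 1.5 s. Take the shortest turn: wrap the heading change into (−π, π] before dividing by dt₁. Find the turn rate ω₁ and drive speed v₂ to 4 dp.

ω₁ = 0.1009, v₂ = 2.2361

heading to target = atan2(2.5−-0.5, -4−-2.5) = 2.0344
Δθ = wrap(2.0344 − 1.8326) = 0.2018; ω₁ = Δθ/dt₁ = 0.1009
distance = √((-4−-2.5)² + (2.5−-0.5)²) = 3.3541; v₂ = distance/dt₂ = 2.2361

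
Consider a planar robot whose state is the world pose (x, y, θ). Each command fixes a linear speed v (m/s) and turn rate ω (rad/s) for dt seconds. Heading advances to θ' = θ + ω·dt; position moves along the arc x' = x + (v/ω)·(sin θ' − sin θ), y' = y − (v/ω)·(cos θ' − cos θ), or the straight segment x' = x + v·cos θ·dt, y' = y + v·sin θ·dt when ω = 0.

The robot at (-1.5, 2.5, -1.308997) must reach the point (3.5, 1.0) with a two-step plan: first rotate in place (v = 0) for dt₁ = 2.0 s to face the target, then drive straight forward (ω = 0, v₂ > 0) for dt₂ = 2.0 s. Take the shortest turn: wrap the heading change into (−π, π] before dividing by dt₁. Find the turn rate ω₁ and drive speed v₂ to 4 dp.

ω₁ = 0.5088, v₂ = 2.6101

heading to target = atan2(1−2.5, 3.5−-1.5) = -0.2915
Δθ = wrap(-0.2915 − -1.3090) = 1.0175; ω₁ = Δθ/dt₁ = 0.5088
distance = √((3.5−-1.5)² + (1−2.5)²) = 5.2202; v₂ = distance/dt₂ = 2.6101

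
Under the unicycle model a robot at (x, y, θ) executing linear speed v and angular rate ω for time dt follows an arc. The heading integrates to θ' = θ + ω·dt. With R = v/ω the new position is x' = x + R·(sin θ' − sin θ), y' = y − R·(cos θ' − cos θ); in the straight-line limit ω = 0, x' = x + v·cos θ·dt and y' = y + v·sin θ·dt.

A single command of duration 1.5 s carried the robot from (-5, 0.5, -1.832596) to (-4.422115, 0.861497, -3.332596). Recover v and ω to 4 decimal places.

v = -0.5000, ω = -1.0000

Δθ = -3.332596 − -1.832596 = -1.500000
ω = Δθ/dt = -1.500000/1.5 = -1.0000
R = Δx/(sin θ' − sin θ) = 0.5000
v = R·ω = 0.5000·-1.0000 = -0.5000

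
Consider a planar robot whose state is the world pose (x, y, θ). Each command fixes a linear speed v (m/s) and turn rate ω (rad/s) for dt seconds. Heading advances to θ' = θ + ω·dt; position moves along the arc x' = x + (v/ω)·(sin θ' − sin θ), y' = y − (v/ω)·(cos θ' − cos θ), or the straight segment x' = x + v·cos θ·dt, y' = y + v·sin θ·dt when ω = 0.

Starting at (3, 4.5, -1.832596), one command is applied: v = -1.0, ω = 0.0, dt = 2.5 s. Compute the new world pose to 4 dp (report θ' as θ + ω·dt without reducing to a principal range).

θ' = -1.8326 + 0.0·2.5 = -1.8326
ω = 0 → straight: x' = 3 + -1.0·cos(-1.8326)·2.5 = 3.6470
y' = 4.5 + -1.0·sin(-1.8326)·2.5 = 6.9148

(3.6470, 6.9148, -1.8326)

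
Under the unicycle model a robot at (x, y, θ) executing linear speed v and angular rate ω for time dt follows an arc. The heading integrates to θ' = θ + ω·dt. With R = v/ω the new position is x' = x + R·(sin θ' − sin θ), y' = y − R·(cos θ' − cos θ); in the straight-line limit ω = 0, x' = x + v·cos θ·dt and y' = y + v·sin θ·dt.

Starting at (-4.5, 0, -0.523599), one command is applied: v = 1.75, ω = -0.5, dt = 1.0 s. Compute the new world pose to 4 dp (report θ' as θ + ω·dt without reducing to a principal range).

θ' = -0.5236 + -0.5·1.0 = -1.0236
R = v/ω = 1.75/-0.5 = -3.5000
x' = -4.5 + -3.5000·(sin -1.0236 − sin -0.5236) = -3.2610
y' = 0 − -3.5000·(cos -1.0236 − cos -0.5236) = -1.2101

(-3.2610, -1.2101, -1.0236)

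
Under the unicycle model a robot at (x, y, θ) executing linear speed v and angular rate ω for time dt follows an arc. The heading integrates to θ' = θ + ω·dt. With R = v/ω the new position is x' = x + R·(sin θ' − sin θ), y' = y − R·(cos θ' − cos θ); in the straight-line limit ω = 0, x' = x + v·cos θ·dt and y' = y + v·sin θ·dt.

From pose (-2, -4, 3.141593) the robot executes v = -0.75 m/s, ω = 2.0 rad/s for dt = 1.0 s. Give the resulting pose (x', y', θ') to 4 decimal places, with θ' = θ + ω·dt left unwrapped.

θ' = 3.1416 + 2.0·1.0 = 5.1416
R = v/ω = -0.75/2.0 = -0.3750
x' = -2 + -0.3750·(sin 5.1416 − sin 3.1416) = -1.6590
y' = -4 − -0.3750·(cos 5.1416 − cos 3.1416) = -3.4689

(-1.6590, -3.4689, 5.1416)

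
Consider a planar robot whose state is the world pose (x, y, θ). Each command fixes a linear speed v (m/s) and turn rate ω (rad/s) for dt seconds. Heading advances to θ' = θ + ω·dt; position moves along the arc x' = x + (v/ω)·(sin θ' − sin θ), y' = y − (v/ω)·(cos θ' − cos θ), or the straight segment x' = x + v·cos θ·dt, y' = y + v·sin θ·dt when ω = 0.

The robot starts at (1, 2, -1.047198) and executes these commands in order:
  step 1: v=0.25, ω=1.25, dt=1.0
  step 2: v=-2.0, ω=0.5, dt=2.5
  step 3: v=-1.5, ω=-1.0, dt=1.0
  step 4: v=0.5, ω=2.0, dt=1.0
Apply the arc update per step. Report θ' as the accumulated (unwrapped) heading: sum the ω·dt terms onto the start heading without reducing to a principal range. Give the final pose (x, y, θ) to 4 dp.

(-2.7369, -2.2975, 2.4528)

step 1: θ'=0.2028 (R=0.2000) → pose (1.2135, 1.9041, 0.2028)
step 2: θ'=1.4528 (R=-4.0000) → pose (-1.9530, -1.5430, 1.4528)
step 3: θ'=0.4528 (R=1.5000) → pose (-2.7864, -2.7153, 0.4528)
step 4: θ'=2.4528 (R=0.2500) → pose (-2.7369, -2.2975, 2.4528)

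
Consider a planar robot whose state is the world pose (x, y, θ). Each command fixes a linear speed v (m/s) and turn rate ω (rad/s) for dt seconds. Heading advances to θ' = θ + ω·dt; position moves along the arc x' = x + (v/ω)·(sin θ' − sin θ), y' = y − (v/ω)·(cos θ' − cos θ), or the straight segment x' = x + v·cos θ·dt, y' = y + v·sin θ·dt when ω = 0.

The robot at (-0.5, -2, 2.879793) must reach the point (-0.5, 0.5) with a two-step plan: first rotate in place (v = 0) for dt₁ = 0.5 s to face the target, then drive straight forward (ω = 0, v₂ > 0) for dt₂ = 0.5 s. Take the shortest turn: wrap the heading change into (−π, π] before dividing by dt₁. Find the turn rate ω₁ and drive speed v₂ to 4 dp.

ω₁ = -2.6180, v₂ = 5.0000

heading to target = atan2(0.5−-2, -0.5−-0.5) = 1.5708
Δθ = wrap(1.5708 − 2.8798) = -1.3090; ω₁ = Δθ/dt₁ = -2.6180
distance = √((-0.5−-0.5)² + (0.5−-2)²) = 2.5000; v₂ = distance/dt₂ = 5.0000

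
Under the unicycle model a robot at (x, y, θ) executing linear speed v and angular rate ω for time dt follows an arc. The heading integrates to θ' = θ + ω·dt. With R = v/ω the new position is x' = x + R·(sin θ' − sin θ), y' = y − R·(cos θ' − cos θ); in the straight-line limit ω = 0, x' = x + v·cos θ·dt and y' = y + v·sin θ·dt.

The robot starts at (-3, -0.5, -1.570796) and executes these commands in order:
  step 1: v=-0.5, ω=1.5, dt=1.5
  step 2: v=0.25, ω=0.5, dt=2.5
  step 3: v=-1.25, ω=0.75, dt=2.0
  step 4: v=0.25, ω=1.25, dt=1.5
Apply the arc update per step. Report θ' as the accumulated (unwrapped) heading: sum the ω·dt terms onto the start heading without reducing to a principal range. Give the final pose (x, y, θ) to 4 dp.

(-1.4643, -0.9931, 5.3042)

step 1: θ'=0.6792 (R=-0.3333) → pose (-3.5427, -0.2406, 0.6792)
step 2: θ'=1.9292 (R=0.5000) → pose (-3.3886, 0.3238, 1.9292)
step 3: θ'=3.4292 (R=-1.6667) → pose (-1.3551, -0.6898, 3.4292)
step 4: θ'=5.3042 (R=0.2000) → pose (-1.4643, -0.9931, 5.3042)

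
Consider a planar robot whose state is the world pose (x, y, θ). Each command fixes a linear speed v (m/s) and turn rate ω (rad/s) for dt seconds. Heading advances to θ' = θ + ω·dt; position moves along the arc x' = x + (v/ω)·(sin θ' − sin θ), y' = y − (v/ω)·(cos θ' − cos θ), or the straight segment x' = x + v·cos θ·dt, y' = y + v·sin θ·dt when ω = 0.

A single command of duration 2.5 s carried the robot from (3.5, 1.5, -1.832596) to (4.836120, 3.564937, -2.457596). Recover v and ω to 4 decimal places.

v = -1.0000, ω = -0.2500

Δθ = -2.457596 − -1.832596 = -0.625000
ω = Δθ/dt = -0.625000/2.5 = -0.2500
R = −Δy/(cos θ' − cos θ) = 4.0000
v = R·ω = 4.0000·-0.2500 = -1.0000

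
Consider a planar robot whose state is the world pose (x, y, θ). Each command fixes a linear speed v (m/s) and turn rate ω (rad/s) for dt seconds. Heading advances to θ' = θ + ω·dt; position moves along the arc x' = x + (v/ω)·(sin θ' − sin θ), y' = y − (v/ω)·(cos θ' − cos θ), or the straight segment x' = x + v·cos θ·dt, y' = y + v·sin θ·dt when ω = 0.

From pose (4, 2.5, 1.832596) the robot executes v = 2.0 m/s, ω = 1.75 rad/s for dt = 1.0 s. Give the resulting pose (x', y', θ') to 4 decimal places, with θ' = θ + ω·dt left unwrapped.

θ' = 1.8326 + 1.75·1.0 = 3.5826
R = v/ω = 2.0/1.75 = 1.1429
x' = 4 + 1.1429·(sin 3.5826 − sin 1.8326) = 2.4083
y' = 2.5 − 1.1429·(cos 3.5826 − cos 1.8326) = 3.2377

(2.4083, 3.2377, 3.5826)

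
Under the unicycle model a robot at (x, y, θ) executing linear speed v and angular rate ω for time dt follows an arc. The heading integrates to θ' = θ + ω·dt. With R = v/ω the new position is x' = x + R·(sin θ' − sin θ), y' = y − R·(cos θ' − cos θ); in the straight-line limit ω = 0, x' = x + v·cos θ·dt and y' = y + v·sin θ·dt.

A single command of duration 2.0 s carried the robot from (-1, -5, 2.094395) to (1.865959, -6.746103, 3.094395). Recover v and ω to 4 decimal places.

Δθ = 3.094395 − 2.094395 = 1.000000
ω = Δθ/dt = 1.000000/2.0 = 0.5000
R = Δx/(sin θ' − sin θ) = -3.5000
v = R·ω = -3.5000·0.5000 = -1.7500

v = -1.7500, ω = 0.5000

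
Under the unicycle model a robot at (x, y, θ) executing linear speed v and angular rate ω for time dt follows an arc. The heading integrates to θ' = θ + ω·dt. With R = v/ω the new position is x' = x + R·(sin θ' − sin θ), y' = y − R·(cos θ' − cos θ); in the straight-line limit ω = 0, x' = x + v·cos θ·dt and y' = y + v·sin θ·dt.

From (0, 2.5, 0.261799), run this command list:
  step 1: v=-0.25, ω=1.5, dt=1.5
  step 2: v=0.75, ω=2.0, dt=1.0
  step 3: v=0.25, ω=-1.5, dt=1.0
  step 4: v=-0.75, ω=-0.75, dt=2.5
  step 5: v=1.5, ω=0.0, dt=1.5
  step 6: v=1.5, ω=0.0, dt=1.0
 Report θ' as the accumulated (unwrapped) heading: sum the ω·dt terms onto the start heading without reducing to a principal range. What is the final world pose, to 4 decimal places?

step 1: θ'=2.5118 (R=-0.1667) → pose (-0.0550, 2.2043, 2.5118)
step 2: θ'=4.5118 (R=0.3750) → pose (-0.6434, 1.9760, 4.5118)
step 3: θ'=3.0118 (R=-0.1667) → pose (-0.8283, 1.8439, 3.0118)
step 4: θ'=1.1368 (R=1.0000) → pose (-0.0504, 0.4318, 1.1368)
step 5: θ'=1.1368 (straight) → pose (0.8957, 2.4732, 1.1368)
step 6: θ'=1.1368 (straight) → pose (1.5265, 3.8342, 1.1368)

(1.5265, 3.8342, 1.1368)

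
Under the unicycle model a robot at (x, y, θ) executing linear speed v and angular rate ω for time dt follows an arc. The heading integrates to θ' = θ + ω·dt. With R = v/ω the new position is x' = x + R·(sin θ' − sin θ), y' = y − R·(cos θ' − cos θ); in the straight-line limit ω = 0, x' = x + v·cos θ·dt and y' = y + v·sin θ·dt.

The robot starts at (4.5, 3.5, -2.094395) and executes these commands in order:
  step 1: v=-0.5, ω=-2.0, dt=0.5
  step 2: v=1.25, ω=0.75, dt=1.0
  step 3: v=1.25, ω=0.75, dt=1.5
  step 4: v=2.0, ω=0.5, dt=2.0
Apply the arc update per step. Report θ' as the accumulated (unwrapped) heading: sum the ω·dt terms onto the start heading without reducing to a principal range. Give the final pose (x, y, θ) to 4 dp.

(6.1035, -1.1410, -0.2194)

step 1: θ'=-3.0944 (R=0.2500) → pose (4.7047, 3.6247, -3.0944)
step 2: θ'=-2.3444 (R=1.6667) → pose (3.5910, 3.1244, -2.3444)
step 3: θ'=-1.2194 (R=1.6667) → pose (3.2185, 1.3862, -1.2194)
step 4: θ'=-0.2194 (R=4.0000) → pose (6.1035, -1.1410, -0.2194)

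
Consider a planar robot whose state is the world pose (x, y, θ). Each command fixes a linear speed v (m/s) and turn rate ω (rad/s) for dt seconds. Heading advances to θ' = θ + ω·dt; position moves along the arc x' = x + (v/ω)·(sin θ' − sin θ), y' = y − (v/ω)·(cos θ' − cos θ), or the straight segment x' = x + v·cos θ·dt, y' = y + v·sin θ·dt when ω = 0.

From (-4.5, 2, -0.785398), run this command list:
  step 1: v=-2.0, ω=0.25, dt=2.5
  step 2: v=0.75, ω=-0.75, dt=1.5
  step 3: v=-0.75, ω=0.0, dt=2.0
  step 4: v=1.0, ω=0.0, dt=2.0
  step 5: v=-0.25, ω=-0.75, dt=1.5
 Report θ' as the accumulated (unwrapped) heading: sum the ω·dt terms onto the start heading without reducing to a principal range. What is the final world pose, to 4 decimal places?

step 1: θ'=-0.1604 (R=-8.0000) → pose (-8.8792, 4.2405, -0.1604)
step 2: θ'=-1.2854 (R=-1.0000) → pose (-8.0793, 3.5348, -1.2854)
step 3: θ'=-1.2854 (straight) → pose (-8.5016, 4.9742, -1.2854)
step 4: θ'=-1.2854 (straight) → pose (-7.9386, 3.0551, -1.2854)
step 5: θ'=-2.4104 (R=0.3333) → pose (-7.8413, 3.3970, -2.4104)

(-7.8413, 3.3970, -2.4104)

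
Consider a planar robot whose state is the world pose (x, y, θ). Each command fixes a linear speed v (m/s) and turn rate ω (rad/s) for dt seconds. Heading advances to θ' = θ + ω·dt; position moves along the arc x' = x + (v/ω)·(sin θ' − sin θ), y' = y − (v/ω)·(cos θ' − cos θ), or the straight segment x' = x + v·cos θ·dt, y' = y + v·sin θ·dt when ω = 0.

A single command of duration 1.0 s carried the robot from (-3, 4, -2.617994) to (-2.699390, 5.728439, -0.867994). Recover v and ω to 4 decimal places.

Δθ = -0.867994 − -2.617994 = 1.750000
ω = Δθ/dt = 1.750000/1.0 = 1.7500
R = −Δy/(cos θ' − cos θ) = -1.1429
v = R·ω = -1.1429·1.7500 = -2.0000

v = -2.0000, ω = 1.7500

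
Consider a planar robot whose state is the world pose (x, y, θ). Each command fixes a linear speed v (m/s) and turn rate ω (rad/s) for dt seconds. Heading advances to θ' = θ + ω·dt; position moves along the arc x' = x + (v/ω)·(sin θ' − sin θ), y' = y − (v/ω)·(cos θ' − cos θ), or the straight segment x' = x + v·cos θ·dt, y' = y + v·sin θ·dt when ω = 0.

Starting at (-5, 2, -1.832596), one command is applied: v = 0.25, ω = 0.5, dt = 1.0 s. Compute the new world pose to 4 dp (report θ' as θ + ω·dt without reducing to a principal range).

θ' = -1.8326 + 0.5·1.0 = -1.3326
R = v/ω = 0.25/0.5 = 0.5000
x' = -5 + 0.5000·(sin -1.3326 − sin -1.8326) = -5.0029
y' = 2 − 0.5000·(cos -1.3326 − cos -1.8326) = 1.7526

(-5.0029, 1.7526, -1.3326)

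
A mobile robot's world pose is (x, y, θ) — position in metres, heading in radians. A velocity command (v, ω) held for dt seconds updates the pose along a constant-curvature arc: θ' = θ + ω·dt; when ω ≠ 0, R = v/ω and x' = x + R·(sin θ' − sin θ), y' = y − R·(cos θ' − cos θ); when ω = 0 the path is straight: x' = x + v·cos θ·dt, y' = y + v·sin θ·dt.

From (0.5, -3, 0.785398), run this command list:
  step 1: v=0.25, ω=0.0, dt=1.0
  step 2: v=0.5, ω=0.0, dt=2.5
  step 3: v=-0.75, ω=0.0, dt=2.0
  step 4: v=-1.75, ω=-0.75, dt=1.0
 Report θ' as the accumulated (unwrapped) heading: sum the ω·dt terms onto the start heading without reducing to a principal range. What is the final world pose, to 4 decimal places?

step 1: θ'=0.7854 (straight) → pose (0.6768, -2.8232, 0.7854)
step 2: θ'=0.7854 (straight) → pose (1.5607, -1.9393, 0.7854)
step 3: θ'=0.7854 (straight) → pose (0.5000, -3.0000, 0.7854)
step 4: θ'=0.0354 (R=2.3333) → pose (-1.0673, -3.6820, 0.0354)

(-1.0673, -3.6820, 0.0354)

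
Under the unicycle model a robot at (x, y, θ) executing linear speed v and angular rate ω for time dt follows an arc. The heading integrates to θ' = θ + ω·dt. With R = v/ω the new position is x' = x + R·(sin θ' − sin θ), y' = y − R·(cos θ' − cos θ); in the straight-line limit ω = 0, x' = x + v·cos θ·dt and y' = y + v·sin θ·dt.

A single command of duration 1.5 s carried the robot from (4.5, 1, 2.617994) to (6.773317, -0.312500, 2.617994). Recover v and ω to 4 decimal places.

Δθ = 2.617994 − 2.617994 = 0.000000
ω = Δθ/dt = 0.000000/1.5 = 0.0000
ω = 0 → v = (Δx·cos θ + Δy·sin θ)/dt = -1.7500

v = -1.7500, ω = 0.0000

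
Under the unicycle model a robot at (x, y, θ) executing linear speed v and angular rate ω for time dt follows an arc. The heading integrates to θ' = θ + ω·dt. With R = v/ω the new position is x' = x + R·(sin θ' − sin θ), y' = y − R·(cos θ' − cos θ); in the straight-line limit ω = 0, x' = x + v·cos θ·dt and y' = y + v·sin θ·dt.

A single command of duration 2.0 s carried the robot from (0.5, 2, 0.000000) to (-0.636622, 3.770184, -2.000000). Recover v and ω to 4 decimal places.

v = -1.2500, ω = -1.0000

Δθ = -2.000000 − 0.000000 = -2.000000
ω = Δθ/dt = -2.000000/2.0 = -1.0000
R = −Δy/(cos θ' − cos θ) = 1.2500
v = R·ω = 1.2500·-1.0000 = -1.2500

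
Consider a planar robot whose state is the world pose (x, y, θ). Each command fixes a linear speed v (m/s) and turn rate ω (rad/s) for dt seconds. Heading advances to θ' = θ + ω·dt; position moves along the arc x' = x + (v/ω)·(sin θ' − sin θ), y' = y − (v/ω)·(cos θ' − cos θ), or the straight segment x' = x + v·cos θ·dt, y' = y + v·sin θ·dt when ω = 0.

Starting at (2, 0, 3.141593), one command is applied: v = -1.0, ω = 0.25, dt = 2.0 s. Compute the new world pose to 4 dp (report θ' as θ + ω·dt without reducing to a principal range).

θ' = 3.1416 + 0.25·2.0 = 3.6416
R = v/ω = -1.0/0.25 = -4.0000
x' = 2 + -4.0000·(sin 3.6416 − sin 3.1416) = 3.9177
y' = 0 − -4.0000·(cos 3.6416 − cos 3.1416) = 0.4897

(3.9177, 0.4897, 3.6416)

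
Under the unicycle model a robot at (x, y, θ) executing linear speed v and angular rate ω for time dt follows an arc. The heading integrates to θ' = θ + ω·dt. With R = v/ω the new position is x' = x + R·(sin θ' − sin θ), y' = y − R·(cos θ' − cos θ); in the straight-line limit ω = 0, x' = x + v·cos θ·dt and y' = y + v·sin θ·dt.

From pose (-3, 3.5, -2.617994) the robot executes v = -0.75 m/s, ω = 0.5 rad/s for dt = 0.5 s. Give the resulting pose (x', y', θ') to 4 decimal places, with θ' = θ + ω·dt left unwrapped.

(-2.7019, 3.7259, -2.3680)

θ' = -2.6180 + 0.5·0.5 = -2.3680
R = v/ω = -0.75/0.5 = -1.5000
x' = -3 + -1.5000·(sin -2.3680 − sin -2.6180) = -2.7019
y' = 3.5 − -1.5000·(cos -2.3680 − cos -2.6180) = 3.7259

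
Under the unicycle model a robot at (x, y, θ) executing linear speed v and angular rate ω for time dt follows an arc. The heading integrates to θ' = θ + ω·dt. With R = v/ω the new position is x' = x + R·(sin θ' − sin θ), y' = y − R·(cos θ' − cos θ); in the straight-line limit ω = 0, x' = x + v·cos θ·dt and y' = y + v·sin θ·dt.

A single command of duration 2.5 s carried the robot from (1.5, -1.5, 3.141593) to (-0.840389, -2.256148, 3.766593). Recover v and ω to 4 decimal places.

v = 1.0000, ω = 0.2500

Δθ = 3.766593 − 3.141593 = 0.625000
ω = Δθ/dt = 0.625000/2.5 = 0.2500
R = Δx/(sin θ' − sin θ) = 4.0000
v = R·ω = 4.0000·0.2500 = 1.0000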